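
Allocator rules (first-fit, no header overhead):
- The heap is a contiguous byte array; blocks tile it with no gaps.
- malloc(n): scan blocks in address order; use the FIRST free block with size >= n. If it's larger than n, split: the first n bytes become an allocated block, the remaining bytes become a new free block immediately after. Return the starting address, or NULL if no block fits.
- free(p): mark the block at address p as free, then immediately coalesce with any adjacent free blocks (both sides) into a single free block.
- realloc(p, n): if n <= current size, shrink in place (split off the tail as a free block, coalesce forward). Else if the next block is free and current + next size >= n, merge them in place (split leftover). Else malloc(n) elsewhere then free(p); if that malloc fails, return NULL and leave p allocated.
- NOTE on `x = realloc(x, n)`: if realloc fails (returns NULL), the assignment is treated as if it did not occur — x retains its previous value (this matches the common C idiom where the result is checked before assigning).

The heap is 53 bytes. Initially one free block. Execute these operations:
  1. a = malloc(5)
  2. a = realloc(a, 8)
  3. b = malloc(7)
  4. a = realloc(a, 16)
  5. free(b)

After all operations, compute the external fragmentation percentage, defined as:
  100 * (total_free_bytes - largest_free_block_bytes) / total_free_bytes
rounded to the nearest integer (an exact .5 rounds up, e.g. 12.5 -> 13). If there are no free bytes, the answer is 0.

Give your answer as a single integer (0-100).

Answer: 41

Derivation:
Op 1: a = malloc(5) -> a = 0; heap: [0-4 ALLOC][5-52 FREE]
Op 2: a = realloc(a, 8) -> a = 0; heap: [0-7 ALLOC][8-52 FREE]
Op 3: b = malloc(7) -> b = 8; heap: [0-7 ALLOC][8-14 ALLOC][15-52 FREE]
Op 4: a = realloc(a, 16) -> a = 15; heap: [0-7 FREE][8-14 ALLOC][15-30 ALLOC][31-52 FREE]
Op 5: free(b) -> (freed b); heap: [0-14 FREE][15-30 ALLOC][31-52 FREE]
Free blocks: [15 22] total_free=37 largest=22 -> 100*(37-22)/37 = 1500/37 ≈ 40.541 -> rounds to 41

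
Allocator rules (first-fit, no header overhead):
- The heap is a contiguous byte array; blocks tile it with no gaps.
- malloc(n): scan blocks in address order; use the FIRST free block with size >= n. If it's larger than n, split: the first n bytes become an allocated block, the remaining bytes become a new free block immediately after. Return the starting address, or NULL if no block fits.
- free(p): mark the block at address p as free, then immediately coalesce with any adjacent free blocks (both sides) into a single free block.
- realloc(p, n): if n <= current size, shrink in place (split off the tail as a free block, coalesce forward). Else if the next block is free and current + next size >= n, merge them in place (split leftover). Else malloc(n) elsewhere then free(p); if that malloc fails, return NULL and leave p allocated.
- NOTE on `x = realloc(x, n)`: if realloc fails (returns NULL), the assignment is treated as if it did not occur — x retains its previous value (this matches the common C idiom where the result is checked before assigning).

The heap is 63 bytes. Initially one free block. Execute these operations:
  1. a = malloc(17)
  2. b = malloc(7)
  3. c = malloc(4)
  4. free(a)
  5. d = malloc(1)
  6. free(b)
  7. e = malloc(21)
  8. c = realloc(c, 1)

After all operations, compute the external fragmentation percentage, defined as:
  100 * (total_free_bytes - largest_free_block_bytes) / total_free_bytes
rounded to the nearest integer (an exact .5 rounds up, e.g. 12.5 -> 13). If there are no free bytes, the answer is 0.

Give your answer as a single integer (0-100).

Answer: 5

Derivation:
Op 1: a = malloc(17) -> a = 0; heap: [0-16 ALLOC][17-62 FREE]
Op 2: b = malloc(7) -> b = 17; heap: [0-16 ALLOC][17-23 ALLOC][24-62 FREE]
Op 3: c = malloc(4) -> c = 24; heap: [0-16 ALLOC][17-23 ALLOC][24-27 ALLOC][28-62 FREE]
Op 4: free(a) -> (freed a); heap: [0-16 FREE][17-23 ALLOC][24-27 ALLOC][28-62 FREE]
Op 5: d = malloc(1) -> d = 0; heap: [0-0 ALLOC][1-16 FREE][17-23 ALLOC][24-27 ALLOC][28-62 FREE]
Op 6: free(b) -> (freed b); heap: [0-0 ALLOC][1-23 FREE][24-27 ALLOC][28-62 FREE]
Op 7: e = malloc(21) -> e = 1; heap: [0-0 ALLOC][1-21 ALLOC][22-23 FREE][24-27 ALLOC][28-62 FREE]
Op 8: c = realloc(c, 1) -> c = 24; heap: [0-0 ALLOC][1-21 ALLOC][22-23 FREE][24-24 ALLOC][25-62 FREE]
Free blocks: [2 38] total_free=40 largest=38 -> 100*(40-38)/40 = 200/40 = 5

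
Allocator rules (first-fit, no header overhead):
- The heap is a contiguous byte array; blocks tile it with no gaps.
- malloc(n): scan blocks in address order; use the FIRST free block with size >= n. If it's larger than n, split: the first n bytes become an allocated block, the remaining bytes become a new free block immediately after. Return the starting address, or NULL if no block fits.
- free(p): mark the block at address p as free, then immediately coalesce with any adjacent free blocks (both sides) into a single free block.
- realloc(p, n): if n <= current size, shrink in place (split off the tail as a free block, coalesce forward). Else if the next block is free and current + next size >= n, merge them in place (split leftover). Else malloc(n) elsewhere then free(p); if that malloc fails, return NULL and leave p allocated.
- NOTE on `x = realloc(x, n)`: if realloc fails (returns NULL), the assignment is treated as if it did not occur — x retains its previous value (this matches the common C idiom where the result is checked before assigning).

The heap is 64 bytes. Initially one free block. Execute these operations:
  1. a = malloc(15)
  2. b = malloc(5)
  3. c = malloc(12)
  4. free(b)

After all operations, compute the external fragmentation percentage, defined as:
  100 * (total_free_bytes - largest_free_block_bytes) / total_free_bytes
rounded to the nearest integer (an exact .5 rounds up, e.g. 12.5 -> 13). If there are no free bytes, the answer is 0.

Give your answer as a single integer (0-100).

Op 1: a = malloc(15) -> a = 0; heap: [0-14 ALLOC][15-63 FREE]
Op 2: b = malloc(5) -> b = 15; heap: [0-14 ALLOC][15-19 ALLOC][20-63 FREE]
Op 3: c = malloc(12) -> c = 20; heap: [0-14 ALLOC][15-19 ALLOC][20-31 ALLOC][32-63 FREE]
Op 4: free(b) -> (freed b); heap: [0-14 ALLOC][15-19 FREE][20-31 ALLOC][32-63 FREE]
Free blocks: [5 32] total_free=37 largest=32 -> 100*(37-32)/37 = 500/37 ≈ 13.514 -> rounds to 14

Answer: 14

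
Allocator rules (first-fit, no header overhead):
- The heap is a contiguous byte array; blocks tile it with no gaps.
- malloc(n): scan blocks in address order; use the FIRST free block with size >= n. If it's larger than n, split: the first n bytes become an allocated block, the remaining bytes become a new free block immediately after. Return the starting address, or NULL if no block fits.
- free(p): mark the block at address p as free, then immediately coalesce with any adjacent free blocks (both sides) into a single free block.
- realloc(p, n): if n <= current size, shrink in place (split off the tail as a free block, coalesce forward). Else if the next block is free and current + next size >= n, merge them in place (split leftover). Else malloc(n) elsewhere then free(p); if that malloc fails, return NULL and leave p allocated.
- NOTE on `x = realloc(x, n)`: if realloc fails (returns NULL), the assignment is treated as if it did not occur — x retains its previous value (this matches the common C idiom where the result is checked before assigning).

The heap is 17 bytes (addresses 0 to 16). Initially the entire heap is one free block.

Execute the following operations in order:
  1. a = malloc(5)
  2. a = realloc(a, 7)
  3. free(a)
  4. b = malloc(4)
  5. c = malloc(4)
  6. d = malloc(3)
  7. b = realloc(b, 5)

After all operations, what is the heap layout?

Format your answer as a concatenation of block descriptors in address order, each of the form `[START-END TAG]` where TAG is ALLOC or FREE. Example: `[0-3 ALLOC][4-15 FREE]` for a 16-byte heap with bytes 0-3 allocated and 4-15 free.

Op 1: a = malloc(5) -> a = 0; heap: [0-4 ALLOC][5-16 FREE]
Op 2: a = realloc(a, 7) -> a = 0; heap: [0-6 ALLOC][7-16 FREE]
Op 3: free(a) -> (freed a); heap: [0-16 FREE]
Op 4: b = malloc(4) -> b = 0; heap: [0-3 ALLOC][4-16 FREE]
Op 5: c = malloc(4) -> c = 4; heap: [0-3 ALLOC][4-7 ALLOC][8-16 FREE]
Op 6: d = malloc(3) -> d = 8; heap: [0-3 ALLOC][4-7 ALLOC][8-10 ALLOC][11-16 FREE]
Op 7: b = realloc(b, 5) -> b = 11; heap: [0-3 FREE][4-7 ALLOC][8-10 ALLOC][11-15 ALLOC][16-16 FREE]

Answer: [0-3 FREE][4-7 ALLOC][8-10 ALLOC][11-15 ALLOC][16-16 FREE]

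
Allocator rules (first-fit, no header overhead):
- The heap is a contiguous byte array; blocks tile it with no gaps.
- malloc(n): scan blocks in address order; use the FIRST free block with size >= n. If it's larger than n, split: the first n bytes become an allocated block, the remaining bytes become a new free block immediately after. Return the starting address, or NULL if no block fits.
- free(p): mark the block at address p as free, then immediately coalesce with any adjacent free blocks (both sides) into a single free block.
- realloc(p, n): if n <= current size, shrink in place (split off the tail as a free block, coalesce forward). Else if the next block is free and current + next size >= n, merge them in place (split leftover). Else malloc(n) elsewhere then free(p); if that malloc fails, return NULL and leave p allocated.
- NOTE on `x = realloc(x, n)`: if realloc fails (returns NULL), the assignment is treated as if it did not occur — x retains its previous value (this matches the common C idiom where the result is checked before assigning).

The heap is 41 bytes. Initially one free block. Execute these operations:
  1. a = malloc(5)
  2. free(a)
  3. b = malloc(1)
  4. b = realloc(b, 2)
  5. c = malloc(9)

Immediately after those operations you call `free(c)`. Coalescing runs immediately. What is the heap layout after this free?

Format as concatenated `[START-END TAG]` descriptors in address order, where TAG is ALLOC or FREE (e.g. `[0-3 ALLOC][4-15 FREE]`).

Answer: [0-1 ALLOC][2-40 FREE]

Derivation:
Op 1: a = malloc(5) -> a = 0; heap: [0-4 ALLOC][5-40 FREE]
Op 2: free(a) -> (freed a); heap: [0-40 FREE]
Op 3: b = malloc(1) -> b = 0; heap: [0-0 ALLOC][1-40 FREE]
Op 4: b = realloc(b, 2) -> b = 0; heap: [0-1 ALLOC][2-40 FREE]
Op 5: c = malloc(9) -> c = 2; heap: [0-1 ALLOC][2-10 ALLOC][11-40 FREE]
free(c): c = 2 -> block [2-10 ALLOC]; mark free, coalesce with adjacent free neighbors -> [0-1 ALLOC][2-40 FREE]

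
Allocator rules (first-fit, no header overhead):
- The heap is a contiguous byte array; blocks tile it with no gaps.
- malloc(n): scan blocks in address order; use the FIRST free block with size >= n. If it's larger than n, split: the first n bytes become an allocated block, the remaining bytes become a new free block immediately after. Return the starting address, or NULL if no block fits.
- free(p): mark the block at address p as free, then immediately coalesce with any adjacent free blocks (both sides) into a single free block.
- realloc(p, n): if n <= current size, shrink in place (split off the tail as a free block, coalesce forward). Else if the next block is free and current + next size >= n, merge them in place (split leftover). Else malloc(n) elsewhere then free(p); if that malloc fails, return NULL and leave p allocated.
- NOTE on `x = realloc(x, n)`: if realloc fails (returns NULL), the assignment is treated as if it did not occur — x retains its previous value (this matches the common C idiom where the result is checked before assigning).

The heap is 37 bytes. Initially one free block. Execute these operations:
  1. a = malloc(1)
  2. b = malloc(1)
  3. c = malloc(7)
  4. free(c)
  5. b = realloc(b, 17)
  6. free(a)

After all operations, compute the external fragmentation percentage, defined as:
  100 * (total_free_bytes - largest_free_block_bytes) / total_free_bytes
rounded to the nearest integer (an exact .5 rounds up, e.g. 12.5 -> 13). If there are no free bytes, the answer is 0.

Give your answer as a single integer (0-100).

Answer: 5

Derivation:
Op 1: a = malloc(1) -> a = 0; heap: [0-0 ALLOC][1-36 FREE]
Op 2: b = malloc(1) -> b = 1; heap: [0-0 ALLOC][1-1 ALLOC][2-36 FREE]
Op 3: c = malloc(7) -> c = 2; heap: [0-0 ALLOC][1-1 ALLOC][2-8 ALLOC][9-36 FREE]
Op 4: free(c) -> (freed c); heap: [0-0 ALLOC][1-1 ALLOC][2-36 FREE]
Op 5: b = realloc(b, 17) -> b = 1; heap: [0-0 ALLOC][1-17 ALLOC][18-36 FREE]
Op 6: free(a) -> (freed a); heap: [0-0 FREE][1-17 ALLOC][18-36 FREE]
Free blocks: [1 19] total_free=20 largest=19 -> 100*(20-19)/20 = 100/20 = 5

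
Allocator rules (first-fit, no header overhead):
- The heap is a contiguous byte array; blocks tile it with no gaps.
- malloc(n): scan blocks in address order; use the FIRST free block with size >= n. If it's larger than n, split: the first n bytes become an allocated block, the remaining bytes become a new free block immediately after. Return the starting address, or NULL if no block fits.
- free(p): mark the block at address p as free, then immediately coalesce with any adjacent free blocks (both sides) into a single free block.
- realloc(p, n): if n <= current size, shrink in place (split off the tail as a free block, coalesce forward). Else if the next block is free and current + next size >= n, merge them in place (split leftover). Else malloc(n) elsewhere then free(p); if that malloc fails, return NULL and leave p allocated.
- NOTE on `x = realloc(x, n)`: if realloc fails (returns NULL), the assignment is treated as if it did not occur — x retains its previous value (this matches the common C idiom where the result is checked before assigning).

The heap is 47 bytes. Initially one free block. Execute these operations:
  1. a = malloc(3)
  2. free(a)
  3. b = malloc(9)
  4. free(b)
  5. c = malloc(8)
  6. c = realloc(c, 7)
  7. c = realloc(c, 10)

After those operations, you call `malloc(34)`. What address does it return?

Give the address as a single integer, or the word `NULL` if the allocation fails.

Op 1: a = malloc(3) -> a = 0; heap: [0-2 ALLOC][3-46 FREE]
Op 2: free(a) -> (freed a); heap: [0-46 FREE]
Op 3: b = malloc(9) -> b = 0; heap: [0-8 ALLOC][9-46 FREE]
Op 4: free(b) -> (freed b); heap: [0-46 FREE]
Op 5: c = malloc(8) -> c = 0; heap: [0-7 ALLOC][8-46 FREE]
Op 6: c = realloc(c, 7) -> c = 0; heap: [0-6 ALLOC][7-46 FREE]
Op 7: c = realloc(c, 10) -> c = 0; heap: [0-9 ALLOC][10-46 FREE]
malloc(34): first-fit scan over [0-9 ALLOC][10-46 FREE] -> 10

Answer: 10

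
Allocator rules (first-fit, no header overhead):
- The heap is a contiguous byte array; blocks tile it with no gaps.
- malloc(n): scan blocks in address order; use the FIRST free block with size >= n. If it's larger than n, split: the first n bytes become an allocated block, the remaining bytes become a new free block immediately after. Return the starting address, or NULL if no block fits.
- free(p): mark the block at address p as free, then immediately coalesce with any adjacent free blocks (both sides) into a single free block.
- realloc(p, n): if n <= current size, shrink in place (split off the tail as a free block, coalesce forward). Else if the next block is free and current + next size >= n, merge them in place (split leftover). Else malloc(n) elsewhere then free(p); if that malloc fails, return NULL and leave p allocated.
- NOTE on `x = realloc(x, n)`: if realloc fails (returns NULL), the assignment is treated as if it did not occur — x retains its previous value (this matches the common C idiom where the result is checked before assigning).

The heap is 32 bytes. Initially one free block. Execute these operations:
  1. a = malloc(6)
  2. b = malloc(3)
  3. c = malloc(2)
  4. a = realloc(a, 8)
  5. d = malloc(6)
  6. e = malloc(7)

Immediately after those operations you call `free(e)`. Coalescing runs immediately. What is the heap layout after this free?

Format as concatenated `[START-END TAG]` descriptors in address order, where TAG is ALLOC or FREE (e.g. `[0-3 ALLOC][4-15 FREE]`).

Answer: [0-5 ALLOC][6-8 ALLOC][9-10 ALLOC][11-18 ALLOC][19-31 FREE]

Derivation:
Op 1: a = malloc(6) -> a = 0; heap: [0-5 ALLOC][6-31 FREE]
Op 2: b = malloc(3) -> b = 6; heap: [0-5 ALLOC][6-8 ALLOC][9-31 FREE]
Op 3: c = malloc(2) -> c = 9; heap: [0-5 ALLOC][6-8 ALLOC][9-10 ALLOC][11-31 FREE]
Op 4: a = realloc(a, 8) -> a = 11; heap: [0-5 FREE][6-8 ALLOC][9-10 ALLOC][11-18 ALLOC][19-31 FREE]
Op 5: d = malloc(6) -> d = 0; heap: [0-5 ALLOC][6-8 ALLOC][9-10 ALLOC][11-18 ALLOC][19-31 FREE]
Op 6: e = malloc(7) -> e = 19; heap: [0-5 ALLOC][6-8 ALLOC][9-10 ALLOC][11-18 ALLOC][19-25 ALLOC][26-31 FREE]
free(e): e = 19 -> block [19-25 ALLOC]; mark free, coalesce with adjacent free neighbors -> [0-5 ALLOC][6-8 ALLOC][9-10 ALLOC][11-18 ALLOC][19-31 FREE]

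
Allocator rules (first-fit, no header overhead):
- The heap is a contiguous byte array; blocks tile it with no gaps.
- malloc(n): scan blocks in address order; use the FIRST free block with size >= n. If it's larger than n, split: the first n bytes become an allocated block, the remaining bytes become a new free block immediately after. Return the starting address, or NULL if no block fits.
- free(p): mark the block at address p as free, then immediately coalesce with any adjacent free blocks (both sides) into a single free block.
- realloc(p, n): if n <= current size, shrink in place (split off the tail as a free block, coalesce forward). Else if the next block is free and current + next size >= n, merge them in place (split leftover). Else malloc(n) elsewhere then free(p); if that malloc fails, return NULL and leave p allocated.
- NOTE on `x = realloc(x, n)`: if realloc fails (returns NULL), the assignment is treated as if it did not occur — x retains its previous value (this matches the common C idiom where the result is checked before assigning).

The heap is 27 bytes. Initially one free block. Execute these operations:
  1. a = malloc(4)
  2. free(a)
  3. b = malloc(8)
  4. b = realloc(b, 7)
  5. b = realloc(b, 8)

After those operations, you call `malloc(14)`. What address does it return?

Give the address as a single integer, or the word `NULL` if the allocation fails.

Answer: 8

Derivation:
Op 1: a = malloc(4) -> a = 0; heap: [0-3 ALLOC][4-26 FREE]
Op 2: free(a) -> (freed a); heap: [0-26 FREE]
Op 3: b = malloc(8) -> b = 0; heap: [0-7 ALLOC][8-26 FREE]
Op 4: b = realloc(b, 7) -> b = 0; heap: [0-6 ALLOC][7-26 FREE]
Op 5: b = realloc(b, 8) -> b = 0; heap: [0-7 ALLOC][8-26 FREE]
malloc(14): first-fit scan over [0-7 ALLOC][8-26 FREE] -> 8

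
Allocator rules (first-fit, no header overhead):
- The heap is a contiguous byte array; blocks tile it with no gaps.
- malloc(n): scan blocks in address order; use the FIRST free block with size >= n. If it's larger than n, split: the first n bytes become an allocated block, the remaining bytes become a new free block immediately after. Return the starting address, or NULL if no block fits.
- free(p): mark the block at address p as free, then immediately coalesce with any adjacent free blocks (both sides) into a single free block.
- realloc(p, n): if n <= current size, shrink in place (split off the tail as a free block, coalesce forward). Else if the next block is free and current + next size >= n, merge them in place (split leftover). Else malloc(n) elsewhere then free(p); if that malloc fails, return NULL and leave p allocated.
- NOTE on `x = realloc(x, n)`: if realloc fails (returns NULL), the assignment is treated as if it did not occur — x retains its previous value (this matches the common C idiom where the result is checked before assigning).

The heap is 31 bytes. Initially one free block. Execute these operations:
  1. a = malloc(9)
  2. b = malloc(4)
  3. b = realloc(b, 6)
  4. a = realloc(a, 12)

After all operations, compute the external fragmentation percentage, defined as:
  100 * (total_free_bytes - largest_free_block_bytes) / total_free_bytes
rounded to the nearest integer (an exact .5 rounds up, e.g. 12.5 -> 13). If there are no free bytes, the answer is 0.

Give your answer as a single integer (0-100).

Answer: 31

Derivation:
Op 1: a = malloc(9) -> a = 0; heap: [0-8 ALLOC][9-30 FREE]
Op 2: b = malloc(4) -> b = 9; heap: [0-8 ALLOC][9-12 ALLOC][13-30 FREE]
Op 3: b = realloc(b, 6) -> b = 9; heap: [0-8 ALLOC][9-14 ALLOC][15-30 FREE]
Op 4: a = realloc(a, 12) -> a = 15; heap: [0-8 FREE][9-14 ALLOC][15-26 ALLOC][27-30 FREE]
Free blocks: [9 4] total_free=13 largest=9 -> 100*(13-9)/13 = 400/13 ≈ 30.769 -> rounds to 31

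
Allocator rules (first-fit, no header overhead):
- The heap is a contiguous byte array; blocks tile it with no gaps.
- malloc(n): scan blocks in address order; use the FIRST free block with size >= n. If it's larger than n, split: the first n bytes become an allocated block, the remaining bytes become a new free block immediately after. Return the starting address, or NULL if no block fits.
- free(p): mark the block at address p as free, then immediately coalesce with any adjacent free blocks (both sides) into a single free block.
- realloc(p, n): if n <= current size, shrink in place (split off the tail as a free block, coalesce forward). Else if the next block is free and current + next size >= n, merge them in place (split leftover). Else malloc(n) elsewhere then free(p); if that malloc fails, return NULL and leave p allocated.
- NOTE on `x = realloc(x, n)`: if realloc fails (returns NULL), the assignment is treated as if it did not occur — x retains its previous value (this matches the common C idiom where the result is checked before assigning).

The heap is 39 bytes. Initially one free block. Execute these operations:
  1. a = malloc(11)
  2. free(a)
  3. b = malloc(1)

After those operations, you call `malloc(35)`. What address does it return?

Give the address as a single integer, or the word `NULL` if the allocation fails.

Op 1: a = malloc(11) -> a = 0; heap: [0-10 ALLOC][11-38 FREE]
Op 2: free(a) -> (freed a); heap: [0-38 FREE]
Op 3: b = malloc(1) -> b = 0; heap: [0-0 ALLOC][1-38 FREE]
malloc(35): first-fit scan over [0-0 ALLOC][1-38 FREE] -> 1

Answer: 1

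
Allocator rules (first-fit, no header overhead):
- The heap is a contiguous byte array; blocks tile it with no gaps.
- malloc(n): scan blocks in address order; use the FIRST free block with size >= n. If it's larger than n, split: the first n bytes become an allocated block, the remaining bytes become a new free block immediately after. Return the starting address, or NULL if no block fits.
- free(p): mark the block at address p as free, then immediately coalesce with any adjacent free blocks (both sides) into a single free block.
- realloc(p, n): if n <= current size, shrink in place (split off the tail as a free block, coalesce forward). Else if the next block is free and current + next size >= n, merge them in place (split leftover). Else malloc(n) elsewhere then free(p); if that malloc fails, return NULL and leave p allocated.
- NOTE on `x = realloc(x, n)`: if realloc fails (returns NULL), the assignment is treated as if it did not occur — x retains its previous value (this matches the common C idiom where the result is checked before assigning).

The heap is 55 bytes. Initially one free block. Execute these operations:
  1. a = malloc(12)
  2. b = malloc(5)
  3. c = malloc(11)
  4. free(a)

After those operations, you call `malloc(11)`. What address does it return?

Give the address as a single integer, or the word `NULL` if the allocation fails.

Op 1: a = malloc(12) -> a = 0; heap: [0-11 ALLOC][12-54 FREE]
Op 2: b = malloc(5) -> b = 12; heap: [0-11 ALLOC][12-16 ALLOC][17-54 FREE]
Op 3: c = malloc(11) -> c = 17; heap: [0-11 ALLOC][12-16 ALLOC][17-27 ALLOC][28-54 FREE]
Op 4: free(a) -> (freed a); heap: [0-11 FREE][12-16 ALLOC][17-27 ALLOC][28-54 FREE]
malloc(11): first-fit scan over [0-11 FREE][12-16 ALLOC][17-27 ALLOC][28-54 FREE] -> 0

Answer: 0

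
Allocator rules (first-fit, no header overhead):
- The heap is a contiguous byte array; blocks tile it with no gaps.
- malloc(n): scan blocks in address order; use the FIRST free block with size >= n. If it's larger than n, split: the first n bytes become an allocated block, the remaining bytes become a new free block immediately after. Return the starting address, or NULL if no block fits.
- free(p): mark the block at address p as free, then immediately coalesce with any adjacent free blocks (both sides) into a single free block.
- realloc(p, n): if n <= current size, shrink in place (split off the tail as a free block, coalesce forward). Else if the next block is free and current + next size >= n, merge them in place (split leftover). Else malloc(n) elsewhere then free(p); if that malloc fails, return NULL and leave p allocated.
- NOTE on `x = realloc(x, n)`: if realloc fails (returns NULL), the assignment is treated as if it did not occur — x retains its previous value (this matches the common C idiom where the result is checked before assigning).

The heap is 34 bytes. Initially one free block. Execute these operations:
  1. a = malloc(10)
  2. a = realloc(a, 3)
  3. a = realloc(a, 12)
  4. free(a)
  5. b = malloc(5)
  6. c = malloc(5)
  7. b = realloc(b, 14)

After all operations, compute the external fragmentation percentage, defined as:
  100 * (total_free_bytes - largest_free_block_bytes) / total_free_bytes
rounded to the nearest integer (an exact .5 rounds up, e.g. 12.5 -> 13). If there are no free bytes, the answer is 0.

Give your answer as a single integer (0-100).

Op 1: a = malloc(10) -> a = 0; heap: [0-9 ALLOC][10-33 FREE]
Op 2: a = realloc(a, 3) -> a = 0; heap: [0-2 ALLOC][3-33 FREE]
Op 3: a = realloc(a, 12) -> a = 0; heap: [0-11 ALLOC][12-33 FREE]
Op 4: free(a) -> (freed a); heap: [0-33 FREE]
Op 5: b = malloc(5) -> b = 0; heap: [0-4 ALLOC][5-33 FREE]
Op 6: c = malloc(5) -> c = 5; heap: [0-4 ALLOC][5-9 ALLOC][10-33 FREE]
Op 7: b = realloc(b, 14) -> b = 10; heap: [0-4 FREE][5-9 ALLOC][10-23 ALLOC][24-33 FREE]
Free blocks: [5 10] total_free=15 largest=10 -> 100*(15-10)/15 = 500/15 ≈ 33.333 -> rounds to 33

Answer: 33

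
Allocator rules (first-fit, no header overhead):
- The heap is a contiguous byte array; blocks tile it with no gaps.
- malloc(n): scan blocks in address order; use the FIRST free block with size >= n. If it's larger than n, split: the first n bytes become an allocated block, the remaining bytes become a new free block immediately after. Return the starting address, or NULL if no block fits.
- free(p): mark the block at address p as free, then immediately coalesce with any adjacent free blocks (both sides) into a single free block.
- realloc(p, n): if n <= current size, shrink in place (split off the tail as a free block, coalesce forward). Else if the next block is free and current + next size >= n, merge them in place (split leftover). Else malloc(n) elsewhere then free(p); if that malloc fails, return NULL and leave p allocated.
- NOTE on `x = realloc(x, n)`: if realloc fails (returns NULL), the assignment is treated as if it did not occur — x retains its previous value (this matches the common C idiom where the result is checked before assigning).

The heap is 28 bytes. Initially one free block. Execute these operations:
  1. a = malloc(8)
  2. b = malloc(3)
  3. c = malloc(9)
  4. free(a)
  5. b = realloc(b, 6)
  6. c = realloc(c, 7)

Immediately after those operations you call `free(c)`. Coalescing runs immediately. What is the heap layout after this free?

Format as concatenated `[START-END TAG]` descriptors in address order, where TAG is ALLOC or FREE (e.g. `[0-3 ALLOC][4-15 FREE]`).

Op 1: a = malloc(8) -> a = 0; heap: [0-7 ALLOC][8-27 FREE]
Op 2: b = malloc(3) -> b = 8; heap: [0-7 ALLOC][8-10 ALLOC][11-27 FREE]
Op 3: c = malloc(9) -> c = 11; heap: [0-7 ALLOC][8-10 ALLOC][11-19 ALLOC][20-27 FREE]
Op 4: free(a) -> (freed a); heap: [0-7 FREE][8-10 ALLOC][11-19 ALLOC][20-27 FREE]
Op 5: b = realloc(b, 6) -> b = 0; heap: [0-5 ALLOC][6-10 FREE][11-19 ALLOC][20-27 FREE]
Op 6: c = realloc(c, 7) -> c = 11; heap: [0-5 ALLOC][6-10 FREE][11-17 ALLOC][18-27 FREE]
free(c): c = 11 -> block [11-17 ALLOC]; mark free, coalesce with adjacent free neighbors -> [0-5 ALLOC][6-27 FREE]

Answer: [0-5 ALLOC][6-27 FREE]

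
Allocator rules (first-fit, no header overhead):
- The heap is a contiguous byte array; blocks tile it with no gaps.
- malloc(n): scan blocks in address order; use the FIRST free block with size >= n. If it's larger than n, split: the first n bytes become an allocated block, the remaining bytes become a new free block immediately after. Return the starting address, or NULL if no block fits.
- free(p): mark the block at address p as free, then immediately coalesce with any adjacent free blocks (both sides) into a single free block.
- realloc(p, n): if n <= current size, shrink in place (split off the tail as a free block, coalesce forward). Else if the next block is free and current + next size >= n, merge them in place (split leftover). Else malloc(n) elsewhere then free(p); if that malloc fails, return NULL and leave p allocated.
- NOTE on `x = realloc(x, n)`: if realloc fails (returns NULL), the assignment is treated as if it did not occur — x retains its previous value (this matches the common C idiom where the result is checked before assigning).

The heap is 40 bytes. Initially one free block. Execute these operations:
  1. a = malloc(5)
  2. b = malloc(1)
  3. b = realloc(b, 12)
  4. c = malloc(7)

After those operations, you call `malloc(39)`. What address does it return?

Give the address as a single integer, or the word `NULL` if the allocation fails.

Answer: NULL

Derivation:
Op 1: a = malloc(5) -> a = 0; heap: [0-4 ALLOC][5-39 FREE]
Op 2: b = malloc(1) -> b = 5; heap: [0-4 ALLOC][5-5 ALLOC][6-39 FREE]
Op 3: b = realloc(b, 12) -> b = 5; heap: [0-4 ALLOC][5-16 ALLOC][17-39 FREE]
Op 4: c = malloc(7) -> c = 17; heap: [0-4 ALLOC][5-16 ALLOC][17-23 ALLOC][24-39 FREE]
malloc(39): first-fit scan over [0-4 ALLOC][5-16 ALLOC][17-23 ALLOC][24-39 FREE] -> NULL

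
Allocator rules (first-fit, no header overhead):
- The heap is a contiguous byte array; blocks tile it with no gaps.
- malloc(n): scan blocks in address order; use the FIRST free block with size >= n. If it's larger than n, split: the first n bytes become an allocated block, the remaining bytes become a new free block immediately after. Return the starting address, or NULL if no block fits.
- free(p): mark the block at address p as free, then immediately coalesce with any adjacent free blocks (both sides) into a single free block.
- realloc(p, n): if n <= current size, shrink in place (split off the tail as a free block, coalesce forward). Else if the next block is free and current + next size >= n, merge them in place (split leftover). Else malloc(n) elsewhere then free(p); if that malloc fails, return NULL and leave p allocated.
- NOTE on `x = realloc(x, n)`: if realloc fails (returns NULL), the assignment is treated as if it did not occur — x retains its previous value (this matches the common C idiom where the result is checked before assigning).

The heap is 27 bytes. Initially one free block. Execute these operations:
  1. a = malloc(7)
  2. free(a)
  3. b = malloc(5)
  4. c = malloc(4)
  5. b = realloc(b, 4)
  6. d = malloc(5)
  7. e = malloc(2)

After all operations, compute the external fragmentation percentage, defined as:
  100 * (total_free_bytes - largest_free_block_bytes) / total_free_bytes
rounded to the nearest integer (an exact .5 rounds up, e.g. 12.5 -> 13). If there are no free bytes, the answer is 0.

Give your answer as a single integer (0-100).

Answer: 8

Derivation:
Op 1: a = malloc(7) -> a = 0; heap: [0-6 ALLOC][7-26 FREE]
Op 2: free(a) -> (freed a); heap: [0-26 FREE]
Op 3: b = malloc(5) -> b = 0; heap: [0-4 ALLOC][5-26 FREE]
Op 4: c = malloc(4) -> c = 5; heap: [0-4 ALLOC][5-8 ALLOC][9-26 FREE]
Op 5: b = realloc(b, 4) -> b = 0; heap: [0-3 ALLOC][4-4 FREE][5-8 ALLOC][9-26 FREE]
Op 6: d = malloc(5) -> d = 9; heap: [0-3 ALLOC][4-4 FREE][5-8 ALLOC][9-13 ALLOC][14-26 FREE]
Op 7: e = malloc(2) -> e = 14; heap: [0-3 ALLOC][4-4 FREE][5-8 ALLOC][9-13 ALLOC][14-15 ALLOC][16-26 FREE]
Free blocks: [1 11] total_free=12 largest=11 -> 100*(12-11)/12 = 100/12 ≈ 8.333 -> rounds to 8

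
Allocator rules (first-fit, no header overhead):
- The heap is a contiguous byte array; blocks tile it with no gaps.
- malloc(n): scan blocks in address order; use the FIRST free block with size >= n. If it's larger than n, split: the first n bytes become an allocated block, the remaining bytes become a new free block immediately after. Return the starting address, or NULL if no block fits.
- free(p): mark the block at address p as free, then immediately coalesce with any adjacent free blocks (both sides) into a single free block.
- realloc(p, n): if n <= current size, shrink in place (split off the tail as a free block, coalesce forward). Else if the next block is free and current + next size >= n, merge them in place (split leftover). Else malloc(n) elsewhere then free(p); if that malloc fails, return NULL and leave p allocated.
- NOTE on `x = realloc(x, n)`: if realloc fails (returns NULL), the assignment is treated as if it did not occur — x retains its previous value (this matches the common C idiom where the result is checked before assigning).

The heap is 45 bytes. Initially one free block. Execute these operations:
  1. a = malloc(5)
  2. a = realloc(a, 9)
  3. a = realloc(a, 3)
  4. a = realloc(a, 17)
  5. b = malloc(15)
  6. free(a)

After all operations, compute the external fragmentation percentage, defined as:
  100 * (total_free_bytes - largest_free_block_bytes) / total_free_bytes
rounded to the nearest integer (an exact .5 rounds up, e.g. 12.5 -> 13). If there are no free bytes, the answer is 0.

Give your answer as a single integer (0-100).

Answer: 43

Derivation:
Op 1: a = malloc(5) -> a = 0; heap: [0-4 ALLOC][5-44 FREE]
Op 2: a = realloc(a, 9) -> a = 0; heap: [0-8 ALLOC][9-44 FREE]
Op 3: a = realloc(a, 3) -> a = 0; heap: [0-2 ALLOC][3-44 FREE]
Op 4: a = realloc(a, 17) -> a = 0; heap: [0-16 ALLOC][17-44 FREE]
Op 5: b = malloc(15) -> b = 17; heap: [0-16 ALLOC][17-31 ALLOC][32-44 FREE]
Op 6: free(a) -> (freed a); heap: [0-16 FREE][17-31 ALLOC][32-44 FREE]
Free blocks: [17 13] total_free=30 largest=17 -> 100*(30-17)/30 = 1300/30 ≈ 43.333 -> rounds to 43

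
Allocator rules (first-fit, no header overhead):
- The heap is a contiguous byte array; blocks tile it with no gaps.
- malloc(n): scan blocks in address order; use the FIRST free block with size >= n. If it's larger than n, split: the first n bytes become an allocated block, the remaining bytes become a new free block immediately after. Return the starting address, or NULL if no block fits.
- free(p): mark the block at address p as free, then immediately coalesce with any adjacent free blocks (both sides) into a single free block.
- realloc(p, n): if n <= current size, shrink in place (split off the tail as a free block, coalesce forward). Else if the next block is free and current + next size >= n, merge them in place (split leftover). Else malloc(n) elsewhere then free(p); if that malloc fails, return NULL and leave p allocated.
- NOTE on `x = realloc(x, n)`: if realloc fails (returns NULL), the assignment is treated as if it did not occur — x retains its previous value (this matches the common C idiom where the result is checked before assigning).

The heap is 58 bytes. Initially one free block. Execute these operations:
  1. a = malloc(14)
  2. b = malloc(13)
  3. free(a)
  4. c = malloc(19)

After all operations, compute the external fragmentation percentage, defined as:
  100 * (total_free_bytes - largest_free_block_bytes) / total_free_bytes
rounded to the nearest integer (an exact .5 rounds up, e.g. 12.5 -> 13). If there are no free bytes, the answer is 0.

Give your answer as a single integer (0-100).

Op 1: a = malloc(14) -> a = 0; heap: [0-13 ALLOC][14-57 FREE]
Op 2: b = malloc(13) -> b = 14; heap: [0-13 ALLOC][14-26 ALLOC][27-57 FREE]
Op 3: free(a) -> (freed a); heap: [0-13 FREE][14-26 ALLOC][27-57 FREE]
Op 4: c = malloc(19) -> c = 27; heap: [0-13 FREE][14-26 ALLOC][27-45 ALLOC][46-57 FREE]
Free blocks: [14 12] total_free=26 largest=14 -> 100*(26-14)/26 = 1200/26 ≈ 46.154 -> rounds to 46

Answer: 46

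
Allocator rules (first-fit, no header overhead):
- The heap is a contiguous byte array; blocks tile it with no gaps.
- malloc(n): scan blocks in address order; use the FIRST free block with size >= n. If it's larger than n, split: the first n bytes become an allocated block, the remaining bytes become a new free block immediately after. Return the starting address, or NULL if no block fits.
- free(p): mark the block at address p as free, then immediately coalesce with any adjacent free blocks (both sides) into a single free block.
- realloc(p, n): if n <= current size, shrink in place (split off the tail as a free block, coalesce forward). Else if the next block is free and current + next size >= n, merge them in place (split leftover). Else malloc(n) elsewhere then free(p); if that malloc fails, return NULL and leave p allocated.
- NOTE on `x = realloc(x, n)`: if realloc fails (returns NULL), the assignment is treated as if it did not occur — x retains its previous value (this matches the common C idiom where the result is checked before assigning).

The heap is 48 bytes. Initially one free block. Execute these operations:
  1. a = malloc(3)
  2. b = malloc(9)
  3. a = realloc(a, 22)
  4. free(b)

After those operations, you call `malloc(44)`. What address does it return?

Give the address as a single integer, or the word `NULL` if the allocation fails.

Op 1: a = malloc(3) -> a = 0; heap: [0-2 ALLOC][3-47 FREE]
Op 2: b = malloc(9) -> b = 3; heap: [0-2 ALLOC][3-11 ALLOC][12-47 FREE]
Op 3: a = realloc(a, 22) -> a = 12; heap: [0-2 FREE][3-11 ALLOC][12-33 ALLOC][34-47 FREE]
Op 4: free(b) -> (freed b); heap: [0-11 FREE][12-33 ALLOC][34-47 FREE]
malloc(44): first-fit scan over [0-11 FREE][12-33 ALLOC][34-47 FREE] -> NULL

Answer: NULL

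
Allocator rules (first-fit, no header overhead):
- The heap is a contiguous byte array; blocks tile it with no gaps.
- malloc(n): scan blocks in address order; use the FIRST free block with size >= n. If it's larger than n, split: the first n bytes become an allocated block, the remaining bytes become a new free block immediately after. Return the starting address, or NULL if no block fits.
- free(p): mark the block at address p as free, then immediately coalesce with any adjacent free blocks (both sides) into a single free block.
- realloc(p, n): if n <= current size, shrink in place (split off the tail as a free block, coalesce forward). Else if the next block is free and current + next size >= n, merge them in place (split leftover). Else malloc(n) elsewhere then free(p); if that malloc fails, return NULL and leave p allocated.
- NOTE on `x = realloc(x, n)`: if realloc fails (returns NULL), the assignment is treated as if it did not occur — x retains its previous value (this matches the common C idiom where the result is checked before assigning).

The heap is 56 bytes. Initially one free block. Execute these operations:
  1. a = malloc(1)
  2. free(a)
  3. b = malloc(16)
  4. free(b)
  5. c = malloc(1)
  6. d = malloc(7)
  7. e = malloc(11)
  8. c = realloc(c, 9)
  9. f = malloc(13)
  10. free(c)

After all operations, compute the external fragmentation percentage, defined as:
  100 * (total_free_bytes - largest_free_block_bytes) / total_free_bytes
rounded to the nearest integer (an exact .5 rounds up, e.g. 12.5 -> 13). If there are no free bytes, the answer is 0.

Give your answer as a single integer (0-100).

Op 1: a = malloc(1) -> a = 0; heap: [0-0 ALLOC][1-55 FREE]
Op 2: free(a) -> (freed a); heap: [0-55 FREE]
Op 3: b = malloc(16) -> b = 0; heap: [0-15 ALLOC][16-55 FREE]
Op 4: free(b) -> (freed b); heap: [0-55 FREE]
Op 5: c = malloc(1) -> c = 0; heap: [0-0 ALLOC][1-55 FREE]
Op 6: d = malloc(7) -> d = 1; heap: [0-0 ALLOC][1-7 ALLOC][8-55 FREE]
Op 7: e = malloc(11) -> e = 8; heap: [0-0 ALLOC][1-7 ALLOC][8-18 ALLOC][19-55 FREE]
Op 8: c = realloc(c, 9) -> c = 19; heap: [0-0 FREE][1-7 ALLOC][8-18 ALLOC][19-27 ALLOC][28-55 FREE]
Op 9: f = malloc(13) -> f = 28; heap: [0-0 FREE][1-7 ALLOC][8-18 ALLOC][19-27 ALLOC][28-40 ALLOC][41-55 FREE]
Op 10: free(c) -> (freed c); heap: [0-0 FREE][1-7 ALLOC][8-18 ALLOC][19-27 FREE][28-40 ALLOC][41-55 FREE]
Free blocks: [1 9 15] total_free=25 largest=15 -> 100*(25-15)/25 = 1000/25 = 40

Answer: 40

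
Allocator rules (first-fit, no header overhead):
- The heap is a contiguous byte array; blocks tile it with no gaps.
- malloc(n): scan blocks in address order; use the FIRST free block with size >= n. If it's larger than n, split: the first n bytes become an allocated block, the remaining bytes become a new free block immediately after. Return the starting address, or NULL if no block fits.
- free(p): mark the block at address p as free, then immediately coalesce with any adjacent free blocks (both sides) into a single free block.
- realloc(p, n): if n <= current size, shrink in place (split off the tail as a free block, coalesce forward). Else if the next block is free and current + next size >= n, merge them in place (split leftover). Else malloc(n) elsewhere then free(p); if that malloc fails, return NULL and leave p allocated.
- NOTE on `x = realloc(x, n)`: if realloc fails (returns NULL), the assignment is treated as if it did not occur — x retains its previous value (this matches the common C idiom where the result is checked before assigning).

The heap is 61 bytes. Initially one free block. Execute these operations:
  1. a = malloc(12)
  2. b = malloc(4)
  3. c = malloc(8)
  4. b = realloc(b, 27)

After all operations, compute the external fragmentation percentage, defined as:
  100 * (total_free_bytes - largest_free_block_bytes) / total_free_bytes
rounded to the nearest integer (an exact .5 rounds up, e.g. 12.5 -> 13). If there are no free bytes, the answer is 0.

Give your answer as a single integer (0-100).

Answer: 29

Derivation:
Op 1: a = malloc(12) -> a = 0; heap: [0-11 ALLOC][12-60 FREE]
Op 2: b = malloc(4) -> b = 12; heap: [0-11 ALLOC][12-15 ALLOC][16-60 FREE]
Op 3: c = malloc(8) -> c = 16; heap: [0-11 ALLOC][12-15 ALLOC][16-23 ALLOC][24-60 FREE]
Op 4: b = realloc(b, 27) -> b = 24; heap: [0-11 ALLOC][12-15 FREE][16-23 ALLOC][24-50 ALLOC][51-60 FREE]
Free blocks: [4 10] total_free=14 largest=10 -> 100*(14-10)/14 = 400/14 ≈ 28.571 -> rounds to 29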